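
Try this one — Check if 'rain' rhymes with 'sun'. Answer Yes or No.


Rime (stressed vowel + following sounds) of 'rain': -ain = /eɪn/
Rime of 'sun': -un = /ʌn/
/eɪn/ and /ʌn/ are different ending sounds, so the words do not rhyme.

No


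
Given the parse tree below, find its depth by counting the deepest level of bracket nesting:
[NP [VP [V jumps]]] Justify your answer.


Count bracket nesting levels:
'[' at pos 0: depth = 1
'[' at pos 4: depth = 2
'[' at pos 8: depth = 3
Maximum depth reached: 3

3


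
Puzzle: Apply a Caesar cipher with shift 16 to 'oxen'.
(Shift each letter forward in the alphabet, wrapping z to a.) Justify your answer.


Shift each letter by 16: o -> e, x -> n, e -> u, n -> d. Result: 'enud'.

enud


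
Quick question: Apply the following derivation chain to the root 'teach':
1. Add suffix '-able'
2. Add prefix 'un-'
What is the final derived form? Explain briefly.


Step 1: Add suffix '-able' to 'teach' = 'teachable'
Step 2: Add prefix 'un-' to 'teachable' = 'unteachable'

unteachable


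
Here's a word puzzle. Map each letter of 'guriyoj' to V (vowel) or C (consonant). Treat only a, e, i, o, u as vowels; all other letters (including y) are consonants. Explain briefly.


Letter mapping: g = C, u = V, r = C, i = V, y = C, o = V, j = C.

CVCVCVC


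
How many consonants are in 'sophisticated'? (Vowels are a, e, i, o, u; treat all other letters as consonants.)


Consonants in 'sophisticated': s, p, h, s, t, c, t, d = 8 consonants.

8


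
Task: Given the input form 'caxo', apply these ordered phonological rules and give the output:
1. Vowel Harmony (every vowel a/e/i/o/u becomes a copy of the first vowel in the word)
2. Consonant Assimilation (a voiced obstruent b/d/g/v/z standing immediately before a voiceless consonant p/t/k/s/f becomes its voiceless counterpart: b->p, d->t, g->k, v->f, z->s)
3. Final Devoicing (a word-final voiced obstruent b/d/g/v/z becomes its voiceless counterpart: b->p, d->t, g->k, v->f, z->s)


Starting form: 'caxo'
Rule 1: Vowel Harmony: all vowels become 'a' (matching first vowel). 'caxo' -> 'caxa'
Rule 2: Consonant Assimilation: no voiced obstruent (b/d/g/v/z) stands immediately before a voiceless consonant (p/t/k/s/f). No change.
Rule 3: Final Devoicing: the word ends in the vowel 'a', not a consonant. No change.
Final form: 'caxa'

caxa


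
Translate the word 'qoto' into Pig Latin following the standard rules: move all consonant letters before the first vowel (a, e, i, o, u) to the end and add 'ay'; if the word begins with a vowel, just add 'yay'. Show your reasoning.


'qoto': move consonant cluster 'q' to end and add 'ay': 'otoqay'.

otoqay


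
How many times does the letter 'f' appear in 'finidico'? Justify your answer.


Letter 'f' in 'finidico': found at position(s) 1 = 1 occurrence(s).

1


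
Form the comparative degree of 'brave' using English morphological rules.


Apply comparative formation (ends in e: add -r): 'brave' -> 'braver'.

braver


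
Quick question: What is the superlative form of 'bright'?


Apply superlative formation (add -est): 'bright' -> 'brightest'.

brightest


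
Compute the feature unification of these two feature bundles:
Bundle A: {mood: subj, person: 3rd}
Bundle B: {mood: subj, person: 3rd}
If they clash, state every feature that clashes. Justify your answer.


Compare features:
mood: A=subj vs B=subj -> unified: subj
person: A=3rd vs B=3rd -> unified: 3rd
No clashes found.

Unified: {mood: subj, person: 3rd}


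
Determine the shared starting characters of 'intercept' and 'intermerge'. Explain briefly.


Compare from the start: 5 characters match: 'inter'. Mismatch at position 6: 'c' vs 'm'.

inter


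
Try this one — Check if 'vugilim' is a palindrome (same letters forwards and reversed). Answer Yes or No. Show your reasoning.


Forward: 'vugilim'
Reversed: 'miliguv'
They differ.

No


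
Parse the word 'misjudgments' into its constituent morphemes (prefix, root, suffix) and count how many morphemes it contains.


Step 1: Identify prefix: 'mis' (meaning: wrongly)
Step 2: Identify root: 'judge'
Step 3: Identify suffix(es): 'ment, s'
Decomposition: mis- (prefix: wrongly) + judge (root) + -ment (suffix: action/result) + -s (plural)
Total morphemes: 4

4 morphemes (mis- (prefix: wrongly) + judge (root) + -ment (suffix: action/result) + -s (plural))


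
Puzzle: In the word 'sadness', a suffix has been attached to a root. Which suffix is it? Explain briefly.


The word 'sadness' = 'sad' (root) + '-ness' (suffix). The suffix is '-ness'.

ness


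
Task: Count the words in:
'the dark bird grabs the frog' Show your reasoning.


Split into words: the | dark | bird | grabs | the | frog = 6 words.

6


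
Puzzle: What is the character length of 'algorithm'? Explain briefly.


Spell out 'algorithm' and number each letter: a(1), l(2), g(3), o(4), r(5), i(6), t(7), h(8), m(9). Total: 9 letters.

9


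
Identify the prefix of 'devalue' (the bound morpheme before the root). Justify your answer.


The word 'devalue' = 'de' (prefix) + 'value' (root). The prefix is 'de'.

de


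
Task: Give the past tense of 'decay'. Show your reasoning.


Apply rule: Add -ed. 'decay' becomes 'decayed'.

decayed


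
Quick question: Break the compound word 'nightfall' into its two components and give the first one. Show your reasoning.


Split 'nightfall' into 'night' + 'fall'. The first part is 'night'.

night


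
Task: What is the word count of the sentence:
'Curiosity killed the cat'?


Split into words: Curiosity | killed | the | cat = 4 words.

4


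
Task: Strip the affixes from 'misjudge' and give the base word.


Remove prefix 'mis' from 'misjudge' to get root 'judge'.

judge


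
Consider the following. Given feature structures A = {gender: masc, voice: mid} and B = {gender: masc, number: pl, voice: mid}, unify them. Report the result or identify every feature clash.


Compare features:
gender: A=masc vs B=masc -> unified: masc
number: A=_ vs B=pl -> unified: pl
voice: A=mid vs B=mid -> unified: mid
No clashes found.

Unified: {gender: masc, number: pl, voice: mid}


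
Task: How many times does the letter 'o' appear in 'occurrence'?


Letter 'o' in 'occurrence': found at position(s) 1 = 1 occurrence(s).

1


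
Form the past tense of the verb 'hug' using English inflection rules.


Apply rule: Double final consonant and add -ed. 'hug' becomes 'hugged'.

hugged


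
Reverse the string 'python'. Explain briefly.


Reverse 'python' character by character: 'nohtyp'.

nohtyp


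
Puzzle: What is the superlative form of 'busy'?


Apply superlative formation (consonant + y: change y to i, add -est): 'busy' -> 'busiest'.

busiest


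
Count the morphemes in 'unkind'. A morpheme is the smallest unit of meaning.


Decomposition: un- (prefix) + kind (root) = 2 morpheme(s)

2 morphemes


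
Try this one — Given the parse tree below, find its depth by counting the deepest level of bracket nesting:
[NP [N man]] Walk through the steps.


Count bracket nesting levels:
'[' at pos 0: depth = 1
'[' at pos 4: depth = 2
Maximum depth reached: 2

2


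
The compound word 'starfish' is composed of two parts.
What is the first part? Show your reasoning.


Split 'starfish' into 'star' + 'fish'. The first part is 'star'.

star


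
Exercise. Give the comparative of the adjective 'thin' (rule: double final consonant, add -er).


Apply comparative formation (double final consonant, add -er): 'thin' -> 'thinner'.

thinner


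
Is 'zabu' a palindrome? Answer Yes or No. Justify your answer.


Forward: 'zabu'
Reversed: 'ubaz'
They differ.

No


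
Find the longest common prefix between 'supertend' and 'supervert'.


Compare from the start: 5 characters match: 'super'. Mismatch at position 6: 't' vs 'v'.

super


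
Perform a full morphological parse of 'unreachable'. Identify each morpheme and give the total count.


Step 1: Identify prefix: 'un' (meaning: not/reverse)
Step 2: Identify root: 'reach'
Step 3: Identify suffix(es): 'able'
Decomposition: un- (prefix: not/reverse) + reach (root) + -able (suffix: capable of)
Total morphemes: 3

3 morphemes (un- (prefix: not/reverse) + reach (root) + -able (suffix: capable of))


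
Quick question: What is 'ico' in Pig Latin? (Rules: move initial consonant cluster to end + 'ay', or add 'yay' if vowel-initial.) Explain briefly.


'ico' starts with a vowel, so add 'yay': 'icoyay'.

icoyay


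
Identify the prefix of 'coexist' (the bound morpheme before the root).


The word 'coexist' = 'co' (prefix) + 'exist' (root). The prefix is 'co'.

co


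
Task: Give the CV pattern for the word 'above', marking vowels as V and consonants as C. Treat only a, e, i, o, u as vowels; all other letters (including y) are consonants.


Letter mapping: a = V, b = C, o = V, v = C, e = V.

VCVCV


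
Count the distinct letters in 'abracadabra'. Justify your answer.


Unique letters in 'abracadabra': {a, b, c, d, r} = 5 distinct letters.

5


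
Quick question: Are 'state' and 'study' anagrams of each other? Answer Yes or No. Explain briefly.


Sorted letters of 'state': 'aestt'
Sorted letters of 'study': 'dstuy'
They do not match.

No


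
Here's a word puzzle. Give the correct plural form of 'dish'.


Apply rule: Add -es (sibilant/fricative ending). 'dish' becomes 'dishes'.

dishes


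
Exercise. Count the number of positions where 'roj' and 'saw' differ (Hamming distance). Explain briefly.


Alignment:
Position 1: 'r' vs 's' = DIFFER
Position 2: 'o' vs 'a' = DIFFER
Position 3: 'j' vs 'w' = DIFFER
Total differences: 3

3


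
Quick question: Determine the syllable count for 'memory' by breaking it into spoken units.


Break 'memory' into syllables: mem-o-ry -> mem | o | ry = 3 syllables

3 syllables


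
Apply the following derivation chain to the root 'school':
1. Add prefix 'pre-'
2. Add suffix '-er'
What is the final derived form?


Step 1: Add prefix 'pre-' to 'school' = 'preschool'
Step 2: Add suffix '-er' to 'preschool' = 'preschooler'

preschooler


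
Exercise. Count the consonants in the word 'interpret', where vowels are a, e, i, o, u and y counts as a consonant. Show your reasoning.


Consonants in 'interpret': n, t, r, p, r, t = 6 consonants.

6


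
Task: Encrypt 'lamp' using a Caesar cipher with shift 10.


Shift each letter by 10: l -> v, a -> k, m -> w, p -> z. Result: 'vkwz'.

vkwz


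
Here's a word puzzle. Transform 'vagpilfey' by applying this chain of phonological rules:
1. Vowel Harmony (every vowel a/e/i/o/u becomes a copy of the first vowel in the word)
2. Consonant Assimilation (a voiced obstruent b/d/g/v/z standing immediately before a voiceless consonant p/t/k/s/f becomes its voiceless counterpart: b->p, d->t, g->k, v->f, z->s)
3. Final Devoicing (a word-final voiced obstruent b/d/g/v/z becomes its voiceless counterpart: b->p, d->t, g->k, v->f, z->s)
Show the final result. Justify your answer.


Starting form: 'vagpilfey'
Rule 1: Vowel Harmony: all vowels become 'a' (matching first vowel). 'vagpilfey' -> 'vagpalfay'
Rule 2: Consonant Assimilation: voiced obstruent before voiceless consonant becomes voiceless ('gp' -> 'kp'). 'vagpalfay' -> 'vakpalfay'
Rule 3: Final Devoicing: final consonant 'y' is not one of the voiced obstruents b/d/g/v/z. No change.
Final form: 'vakpalfay'

vakpalfay


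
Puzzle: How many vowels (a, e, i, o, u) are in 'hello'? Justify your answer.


Vowels in 'hello': e, o = 2 vowels.

2


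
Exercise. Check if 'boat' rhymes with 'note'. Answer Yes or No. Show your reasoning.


Rime (stressed vowel + following sounds) of 'boat': -oat = /oʊt/
Rime of 'note': -ote = /oʊt/
/oʊt/ and /oʊt/ are the same ending sound, so the words rhyme.

Yes


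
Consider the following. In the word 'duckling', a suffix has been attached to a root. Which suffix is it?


The word 'duckling' = 'duck' (root) + '-ling' (suffix). The suffix is '-ling'.

ling


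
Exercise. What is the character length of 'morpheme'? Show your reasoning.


Spell out 'morpheme' and number each letter: m(1), o(2), r(3), p(4), h(5), e(6), m(7), e(8). Total: 8 letters.

8


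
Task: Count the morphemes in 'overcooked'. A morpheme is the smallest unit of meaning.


Decomposition: over- (prefix) + cook (root) + -ed (suffix) = 3 morpheme(s)

3 morphemes


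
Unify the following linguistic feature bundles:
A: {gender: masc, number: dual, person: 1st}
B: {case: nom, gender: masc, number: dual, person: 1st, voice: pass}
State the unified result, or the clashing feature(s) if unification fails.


Compare features:
case: A=_ vs B=nom -> unified: nom
gender: A=masc vs B=masc -> unified: masc
number: A=dual vs B=dual -> unified: dual
person: A=1st vs B=1st -> unified: 1st
voice: A=_ vs B=pass -> unified: pass
No clashes found.

Unified: {case: nom, gender: masc, number: dual, person: 1st, voice: pass}


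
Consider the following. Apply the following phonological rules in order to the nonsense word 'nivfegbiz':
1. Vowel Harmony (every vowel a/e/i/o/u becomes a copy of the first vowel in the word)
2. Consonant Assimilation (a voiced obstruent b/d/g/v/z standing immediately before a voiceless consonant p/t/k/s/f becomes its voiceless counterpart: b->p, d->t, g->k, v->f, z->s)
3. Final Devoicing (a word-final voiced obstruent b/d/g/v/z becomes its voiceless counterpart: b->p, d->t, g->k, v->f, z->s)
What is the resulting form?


Starting form: 'nivfegbiz'
Rule 1: Vowel Harmony: all vowels become 'i' (matching first vowel). 'nivfegbiz' -> 'nivfigbiz'
Rule 2: Consonant Assimilation: voiced obstruent before voiceless consonant becomes voiceless ('vf' -> 'ff'). 'nivfigbiz' -> 'niffigbiz'
Rule 3: Final Devoicing: word-final voiced obstruent 'z' becomes voiceless 's'. 'niffigbiz' -> 'niffigbis'
Final form: 'niffigbis'

niffigbis


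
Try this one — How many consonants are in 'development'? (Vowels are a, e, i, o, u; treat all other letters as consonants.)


Consonants in 'development': d, v, l, p, m, n, t = 7 consonants.

7


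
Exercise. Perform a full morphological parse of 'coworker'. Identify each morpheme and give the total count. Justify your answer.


Step 1: Identify prefix: 'co' (meaning: together)
Step 2: Identify root: 'work'
Step 3: Identify suffix(es): 'er'
Decomposition: co- (prefix: together) + work (root) + -er (suffix: one who)
Total morphemes: 3

3 morphemes (co- (prefix: together) + work (root) + -er (suffix: one who))


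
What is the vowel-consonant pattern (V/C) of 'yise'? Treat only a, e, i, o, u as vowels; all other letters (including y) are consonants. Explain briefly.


Letter mapping: y = C, i = V, s = C, e = V.

CVCV


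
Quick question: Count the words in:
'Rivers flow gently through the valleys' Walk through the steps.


Split into words: Rivers | flow | gently | through | the | valleys = 6 words.

6


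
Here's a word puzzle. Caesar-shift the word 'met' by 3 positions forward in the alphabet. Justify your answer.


Shift each letter by 3: m -> p, e -> h, t -> w. Result: 'phw'.

phw


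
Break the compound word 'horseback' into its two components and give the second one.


Split 'horseback' into 'horse' + 'back'. The second part is 'back'.

back


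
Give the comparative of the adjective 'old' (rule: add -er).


Apply comparative formation (add -er): 'old' -> 'older'.

older


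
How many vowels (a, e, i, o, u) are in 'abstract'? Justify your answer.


Vowels in 'abstract': a, a = 2 vowels.

2


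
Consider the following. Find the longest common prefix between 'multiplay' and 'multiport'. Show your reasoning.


Compare from the start: 6 characters match: 'multip'. Mismatch at position 7: 'l' vs 'o'.

multip


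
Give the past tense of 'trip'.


Apply rule: Double final consonant and add -ed. 'trip' becomes 'tripped'.

tripped


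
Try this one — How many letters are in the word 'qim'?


Spell out 'qim' and number each letter: q(1), i(2), m(3). Total: 3 letters.

3


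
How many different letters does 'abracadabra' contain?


Unique letters in 'abracadabra': {a, b, c, d, r} = 5 distinct letters.

5


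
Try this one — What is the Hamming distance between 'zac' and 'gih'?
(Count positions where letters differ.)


Alignment:
Position 1: 'z' vs 'g' = DIFFER
Position 2: 'a' vs 'i' = DIFFER
Position 3: 'c' vs 'h' = DIFFER
Total differences: 3

3


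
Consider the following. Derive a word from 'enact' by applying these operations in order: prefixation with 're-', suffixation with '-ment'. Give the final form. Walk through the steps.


Step 1: Add prefix 're-' to 'enact' = 'reenact'
Step 2: Add suffix '-ment' to 'reenact' = 'reenactment'

reenactment


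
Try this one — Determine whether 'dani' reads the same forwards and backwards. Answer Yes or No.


Forward: 'dani'
Reversed: 'inad'
They differ.

No


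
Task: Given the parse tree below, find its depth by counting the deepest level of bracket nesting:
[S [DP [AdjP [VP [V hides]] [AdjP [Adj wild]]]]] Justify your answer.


Count bracket nesting levels:
'[' at pos 0: depth = 1
'[' at pos 3: depth = 2
'[' at pos 7: depth = 3
'[' at pos 13: depth = 4
'[' at pos 17: depth = 5
'[' at pos 28: depth = 4
'[' at pos 34: depth = 5
Maximum depth reached: 5

5


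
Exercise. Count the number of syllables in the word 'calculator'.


Break 'calculator' into syllables: cal-cu-la-tor -> cal | cu | la | tor = 4 syllables

4 syllables


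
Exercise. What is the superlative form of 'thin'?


Apply superlative formation (double final consonant, add -est): 'thin' -> 'thinnest'.

thinnest


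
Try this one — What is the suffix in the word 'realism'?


The word 'realism' = 'real' (root) + '-ism' (suffix). The suffix is '-ism'.

ism


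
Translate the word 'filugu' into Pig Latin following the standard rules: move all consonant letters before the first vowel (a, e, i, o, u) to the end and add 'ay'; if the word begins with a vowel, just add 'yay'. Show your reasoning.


'filugu': move consonant cluster 'f' to end and add 'ay': 'ilugufay'.

ilugufay


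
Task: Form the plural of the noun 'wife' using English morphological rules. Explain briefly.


Apply rule: Change -fe to -ves. 'wife' becomes 'wives'.

wives


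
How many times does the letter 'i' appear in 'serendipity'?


Letter 'i' in 'serendipity': found at position(s) 7, 9 = 2 occurrence(s).

2


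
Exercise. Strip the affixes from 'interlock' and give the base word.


Remove prefix 'inter' from 'interlock' to get root 'lock'.

lock


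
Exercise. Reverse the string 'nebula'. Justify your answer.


Reverse 'nebula' character by character: 'aluben'.

aluben


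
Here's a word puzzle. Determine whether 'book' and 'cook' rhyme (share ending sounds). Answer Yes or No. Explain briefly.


Rime (stressed vowel + following sounds) of 'book': -ook = /ʊk/
Rime of 'cook': -ook = /ʊk/
/ʊk/ and /ʊk/ are the same ending sound, so the words rhyme.

Yes


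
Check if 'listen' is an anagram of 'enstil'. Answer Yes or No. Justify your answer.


Sorted letters of 'listen': 'eilnst'
Sorted letters of 'enstil': 'eilnst'
They match.

Yes


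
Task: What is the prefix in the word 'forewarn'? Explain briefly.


The word 'forewarn' = 'fore' (prefix) + 'warn' (root). The prefix is 'fore'.

fore


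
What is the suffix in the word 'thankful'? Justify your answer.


The word 'thankful' = 'thank' (root) + '-ful' (suffix). The suffix is '-ful'.

ful


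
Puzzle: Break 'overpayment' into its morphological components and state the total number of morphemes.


Step 1: Identify prefix: 'over' (meaning: excessively)
Step 2: Identify root: 'pay'
Step 3: Identify suffix(es): 'ment'
Decomposition: over- (prefix: excessively) + pay (root) + -ment (suffix: action/result)
Total morphemes: 3

3 morphemes (over- (prefix: excessively) + pay (root) + -ment (suffix: action/result))


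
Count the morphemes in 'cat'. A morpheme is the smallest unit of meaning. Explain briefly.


Decomposition: cat (free morpheme) = 1 morpheme(s)

1 morphemes


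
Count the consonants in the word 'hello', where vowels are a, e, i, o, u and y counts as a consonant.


Consonants in 'hello': h, l, l = 3 consonants.

3


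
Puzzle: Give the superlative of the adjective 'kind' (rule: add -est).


Apply superlative formation (add -est): 'kind' -> 'kindest'.

kindest


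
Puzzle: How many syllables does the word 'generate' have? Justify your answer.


Break 'generate' into syllables: gen-er-ate -> gen | er | ate = 3 syllables

3 syllables


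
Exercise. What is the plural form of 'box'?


Apply rule: Add -es (sibilant/fricative ending). 'box' becomes 'boxes'.

boxes


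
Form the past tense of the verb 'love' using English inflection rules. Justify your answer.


Apply rule: Add -d (word ends in -e). 'love' becomes 'loved'.

loved


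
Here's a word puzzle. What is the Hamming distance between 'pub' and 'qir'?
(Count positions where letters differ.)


Alignment:
Position 1: 'p' vs 'q' = DIFFER
Position 2: 'u' vs 'i' = DIFFER
Position 3: 'b' vs 'r' = DIFFER
Total differences: 3

3


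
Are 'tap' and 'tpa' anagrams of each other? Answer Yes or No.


Sorted letters of 'tap': 'apt'
Sorted letters of 'tpa': 'apt'
They match.

Yes


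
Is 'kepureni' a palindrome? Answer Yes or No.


Forward: 'kepureni'
Reversed: 'inerupek'
They differ.

No


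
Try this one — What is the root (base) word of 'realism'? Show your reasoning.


Remove suffix '-ism' from 'realism' to get root 'real'.

real


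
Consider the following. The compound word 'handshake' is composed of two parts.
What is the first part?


Split 'handshake' into 'hand' + 'shake'. The first part is 'hand'.

hand


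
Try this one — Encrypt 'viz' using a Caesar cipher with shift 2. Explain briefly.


Shift each letter by 2: v -> x, i -> k, z -> b. Result: 'xkb'.

xkb


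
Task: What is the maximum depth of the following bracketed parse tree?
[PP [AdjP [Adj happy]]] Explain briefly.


Count bracket nesting levels:
'[' at pos 0: depth = 1
'[' at pos 4: depth = 2
'[' at pos 10: depth = 3
Maximum depth reached: 3

3


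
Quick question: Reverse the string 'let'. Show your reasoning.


Reverse 'let' character by character: 'tel'.

tel


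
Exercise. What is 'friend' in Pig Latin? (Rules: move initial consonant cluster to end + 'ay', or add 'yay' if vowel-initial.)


'friend': move consonant cluster 'fr' to end and add 'ay': 'iendfray'.

iendfray


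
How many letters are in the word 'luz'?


Spell out 'luz' and number each letter: l(1), u(2), z(3). Total: 3 letters.

3


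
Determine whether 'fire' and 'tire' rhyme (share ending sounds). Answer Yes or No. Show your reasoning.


Rime (stressed vowel + following sounds) of 'fire': -ire = /aɪər/
Rime of 'tire': -ire = /aɪər/
/aɪər/ and /aɪər/ are the same ending sound, so the words rhyme.

Yes


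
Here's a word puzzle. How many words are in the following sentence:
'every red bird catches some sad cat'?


Split into words: every | red | bird | catches | some | sad | cat = 7 words.

7


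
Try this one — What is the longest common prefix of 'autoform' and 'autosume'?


Compare from the start: 4 characters match: 'auto'. Mismatch at position 5: 'f' vs 's'.

auto


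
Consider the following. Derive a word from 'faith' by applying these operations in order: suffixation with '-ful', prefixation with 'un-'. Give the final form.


Step 1: Add suffix '-ful' to 'faith' = 'faithful'
Step 2: Add prefix 'un-' to 'faithful' = 'unfaithful'

unfaithful


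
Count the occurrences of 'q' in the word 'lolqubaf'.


Letter 'q' in 'lolqubaf': found at position(s) 4 = 1 occurrence(s).

1


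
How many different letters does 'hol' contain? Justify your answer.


Unique letters in 'hol': {h, l, o} = 3 distinct letters.

3


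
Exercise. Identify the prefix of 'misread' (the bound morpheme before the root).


The word 'misread' = 'mis' (prefix) + 'read' (root). The prefix is 'mis'.

mis


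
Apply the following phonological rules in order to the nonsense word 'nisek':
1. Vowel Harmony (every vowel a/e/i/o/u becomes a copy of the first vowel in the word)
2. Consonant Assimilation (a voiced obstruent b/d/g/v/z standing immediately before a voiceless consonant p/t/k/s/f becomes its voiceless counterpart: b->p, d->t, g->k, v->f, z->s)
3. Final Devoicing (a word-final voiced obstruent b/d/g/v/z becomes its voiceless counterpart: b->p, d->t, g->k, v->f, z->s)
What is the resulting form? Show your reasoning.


Starting form: 'nisek'
Rule 1: Vowel Harmony: all vowels become 'i' (matching first vowel). 'nisek' -> 'nisik'
Rule 2: Consonant Assimilation: no voiced obstruent (b/d/g/v/z) stands immediately before a voiceless consonant (p/t/k/s/f). No change.
Rule 3: Final Devoicing: final consonant 'k' is not one of the voiced obstruents b/d/g/v/z. No change.
Final form: 'nisik'

nisik


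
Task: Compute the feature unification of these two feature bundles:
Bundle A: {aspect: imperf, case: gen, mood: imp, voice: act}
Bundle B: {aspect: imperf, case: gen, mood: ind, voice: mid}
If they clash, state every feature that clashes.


Compare features:
aspect: A=imperf vs B=imperf -> unified: imperf
case: A=gen vs B=gen -> unified: gen
mood: A=imp vs B=ind -> CLASH
voice: A=act vs B=mid -> CLASH
Clashes detected on features 'mood' (imp vs ind) and 'voice' (act vs mid); unification fails.

CLASH on 'mood' (imp vs ind) and 'voice' (act vs mid)


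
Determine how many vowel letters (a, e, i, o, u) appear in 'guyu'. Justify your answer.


Vowels in 'guyu': u, u = 2 vowels.

2


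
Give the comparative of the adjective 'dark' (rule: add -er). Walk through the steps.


Apply comparative formation (add -er): 'dark' -> 'darker'.

darker


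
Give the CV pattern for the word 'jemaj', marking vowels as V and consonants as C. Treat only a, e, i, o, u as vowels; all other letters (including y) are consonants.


Letter mapping: j = C, e = V, m = C, a = V, j = C.

CVCVC


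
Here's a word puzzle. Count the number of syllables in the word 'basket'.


Break 'basket' into syllables: bas-ket -> bas | ket = 2 syllables

2 syllables


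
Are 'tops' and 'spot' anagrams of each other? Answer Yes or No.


Sorted letters of 'tops': 'opst'
Sorted letters of 'spot': 'opst'
They match.

Yes


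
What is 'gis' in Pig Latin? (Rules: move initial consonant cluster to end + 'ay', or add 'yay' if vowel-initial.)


'gis': move consonant cluster 'g' to end and add 'ay': 'isgay'.

isgay


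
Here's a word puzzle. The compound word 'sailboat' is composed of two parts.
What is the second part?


Split 'sailboat' into 'sail' + 'boat'. The second part is 'boat'.

boat


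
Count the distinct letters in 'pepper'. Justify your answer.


Unique letters in 'pepper': {e, p, r} = 3 distinct letters.

3


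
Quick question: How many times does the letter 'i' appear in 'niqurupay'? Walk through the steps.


Letter 'i' in 'niqurupay': found at position(s) 2 = 1 occurrence(s).

1


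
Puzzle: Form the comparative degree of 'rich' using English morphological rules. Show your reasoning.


Apply comparative formation (add -er): 'rich' -> 'richer'.

richer


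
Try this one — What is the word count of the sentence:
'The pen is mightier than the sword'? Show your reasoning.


Split into words: The | pen | is | mightier | than | the | sword = 7 words.

7


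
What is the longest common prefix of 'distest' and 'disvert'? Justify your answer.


Compare from the start: 3 characters match: 'dis'. Mismatch at position 4: 't' vs 'v'.

dis


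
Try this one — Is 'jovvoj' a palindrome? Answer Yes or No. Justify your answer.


Forward: 'jovvoj'
Reversed: 'jovvoj'
They are identical.

Yes


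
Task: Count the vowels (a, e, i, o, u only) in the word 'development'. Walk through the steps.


Vowels in 'development': e, e, o, e = 4 vowels.

4


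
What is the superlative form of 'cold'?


Apply superlative formation (add -est): 'cold' -> 'coldest'.

coldest


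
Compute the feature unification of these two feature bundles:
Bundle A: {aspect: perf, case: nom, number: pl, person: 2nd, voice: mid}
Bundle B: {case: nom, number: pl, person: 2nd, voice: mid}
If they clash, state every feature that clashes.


Compare features:
aspect: A=perf vs B=_ -> unified: perf
case: A=nom vs B=nom -> unified: nom
number: A=pl vs B=pl -> unified: pl
person: A=2nd vs B=2nd -> unified: 2nd
voice: A=mid vs B=mid -> unified: mid
No clashes found.

Unified: {aspect: perf, case: nom, number: pl, person: 2nd, voice: mid}


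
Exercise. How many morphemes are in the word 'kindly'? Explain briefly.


Decomposition: kind (root) + -ly (suffix) = 2 morpheme(s)

2 morphemes


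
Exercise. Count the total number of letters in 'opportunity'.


Spell out 'opportunity' and number each letter: o(1), p(2), p(3), o(4), r(5), t(6), u(7), n(8), i(9), t(10), y(11). Total: 11 letters.

11


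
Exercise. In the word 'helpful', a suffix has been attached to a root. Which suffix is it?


The word 'helpful' = 'help' (root) + '-ful' (suffix). The suffix is '-ful'.

ful


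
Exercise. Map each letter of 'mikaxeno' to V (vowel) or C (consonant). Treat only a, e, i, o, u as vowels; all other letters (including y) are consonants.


Letter mapping: m = C, i = V, k = C, a = V, x = C, e = V, n = C, o = V.

CVCVCVCV


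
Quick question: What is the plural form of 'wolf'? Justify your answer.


Apply rule: Change -f to -ves. 'wolf' becomes 'wolves'.

wolves


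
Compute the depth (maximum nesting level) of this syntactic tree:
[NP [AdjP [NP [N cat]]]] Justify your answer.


Count bracket nesting levels:
'[' at pos 0: depth = 1
'[' at pos 4: depth = 2
'[' at pos 10: depth = 3
'[' at pos 14: depth = 4
Maximum depth reached: 4

4


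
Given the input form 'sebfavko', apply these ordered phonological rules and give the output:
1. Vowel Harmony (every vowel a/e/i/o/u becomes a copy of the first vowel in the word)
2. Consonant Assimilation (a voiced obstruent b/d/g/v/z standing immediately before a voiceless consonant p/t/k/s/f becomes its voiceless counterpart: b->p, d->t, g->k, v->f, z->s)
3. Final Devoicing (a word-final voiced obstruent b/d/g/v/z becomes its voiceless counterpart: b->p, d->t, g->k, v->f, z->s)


Starting form: 'sebfavko'
Rule 1: Vowel Harmony: all vowels become 'e' (matching first vowel). 'sebfavko' -> 'sebfevke'
Rule 2: Consonant Assimilation: voiced obstruent before voiceless consonant becomes voiceless ('bf' -> 'pf', 'vk' -> 'fk'). 'sebfevke' -> 'sepfefke'
Rule 3: Final Devoicing: the word ends in the vowel 'e', not a consonant. No change.
Final form: 'sepfefke'

sepfefke


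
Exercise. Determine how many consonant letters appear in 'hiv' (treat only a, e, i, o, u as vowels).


Consonants in 'hiv': h, v = 2 consonants.

2


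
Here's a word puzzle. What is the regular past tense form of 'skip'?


Apply rule: Double final consonant and add -ed. 'skip' becomes 'skipped'.

skipped


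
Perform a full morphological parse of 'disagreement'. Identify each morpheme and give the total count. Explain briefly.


Step 1: Identify prefix: 'dis' (meaning: not/apart)
Step 2: Identify root: 'agree'
Step 3: Identify suffix(es): 'ment'
Decomposition: dis- (prefix: not/apart) + agree (root) + -ment (suffix: action/result)
Total morphemes: 3

3 morphemes (dis- (prefix: not/apart) + agree (root) + -ment (suffix: action/result))


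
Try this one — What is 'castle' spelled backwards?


Reverse 'castle' character by character: 'eltsac'.

eltsac


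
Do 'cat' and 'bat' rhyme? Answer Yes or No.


Rime (stressed vowel + following sounds) of 'cat': -at = /æt/
Rime of 'bat': -at = /æt/
/æt/ and /æt/ are the same ending sound, so the words rhyme.

Yes


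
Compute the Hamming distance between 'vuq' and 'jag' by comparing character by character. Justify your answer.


Alignment:
Position 1: 'v' vs 'j' = DIFFER
Position 2: 'u' vs 'a' = DIFFER
Position 3: 'q' vs 'g' = DIFFER
Total differences: 3

3


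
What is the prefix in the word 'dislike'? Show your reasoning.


The word 'dislike' = 'dis' (prefix) + 'like' (root). The prefix is 'dis'.

dis


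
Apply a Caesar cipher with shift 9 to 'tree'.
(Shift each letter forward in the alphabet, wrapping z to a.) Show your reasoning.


Shift each letter by 9: t -> c, r -> a, e -> n, e -> n. Result: 'cann'.

cann


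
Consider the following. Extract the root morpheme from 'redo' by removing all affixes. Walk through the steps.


Remove prefix 're' from 'redo' to get root 'do'.

do


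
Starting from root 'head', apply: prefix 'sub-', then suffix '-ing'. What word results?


Step 1: Add prefix 'sub-' to 'head' = 'subhead'
Step 2: Add suffix '-ing' to 'subhead' = 'subheading'

subheading


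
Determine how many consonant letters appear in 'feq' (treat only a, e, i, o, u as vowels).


Consonants in 'feq': f, q = 2 consonants.

2


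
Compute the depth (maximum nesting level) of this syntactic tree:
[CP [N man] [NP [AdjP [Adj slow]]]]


Count bracket nesting levels:
'[' at pos 0: depth = 1
'[' at pos 4: depth = 2
'[' at pos 12: depth = 2
'[' at pos 16: depth = 3
'[' at pos 22: depth = 4
Maximum depth reached: 4

4


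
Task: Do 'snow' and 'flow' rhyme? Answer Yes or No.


Rime (stressed vowel + following sounds) of 'snow': -ow = /oʊ/
Rime of 'flow': -ow = /oʊ/
/oʊ/ and /oʊ/ are the same ending sound, so the words rhyme.

Yes


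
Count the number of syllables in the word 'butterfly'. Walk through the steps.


Break 'butterfly' into syllables: but-ter-fly -> but | ter | fly = 3 syllables

3 syllables


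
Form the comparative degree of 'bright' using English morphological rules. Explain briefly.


Apply comparative formation (add -er): 'bright' -> 'brighter'.

brighter


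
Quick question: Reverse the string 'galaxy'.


Reverse 'galaxy' character by character: 'yxalag'.

yxalag


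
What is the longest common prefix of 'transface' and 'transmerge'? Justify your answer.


Compare from the start: 5 characters match: 'trans'. Mismatch at position 6: 'f' vs 'm'.

trans


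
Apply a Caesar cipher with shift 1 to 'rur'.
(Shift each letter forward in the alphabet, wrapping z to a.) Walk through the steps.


Shift each letter by 1: r -> s, u -> v, r -> s. Result: 'svs'.

svs


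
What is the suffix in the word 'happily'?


The word 'happily' = 'happy' (root) + '-ly' (suffix). The suffix is '-ly'.

ly


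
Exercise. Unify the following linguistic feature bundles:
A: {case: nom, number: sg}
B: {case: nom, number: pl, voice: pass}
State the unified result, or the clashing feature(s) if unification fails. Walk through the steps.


Compare features:
case: A=nom vs B=nom -> unified: nom
number: A=sg vs B=pl -> CLASH
voice: A=_ vs B=pass -> unified: pass
Clash detected on feature 'number' (sg vs pl); unification fails.

CLASH on 'number' (sg vs pl)


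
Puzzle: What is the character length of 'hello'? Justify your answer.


Spell out 'hello' and number each letter: h(1), e(2), l(3), l(4), o(5). Total: 5 letters.

5


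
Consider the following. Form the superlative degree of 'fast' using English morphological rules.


Apply superlative formation (add -est): 'fast' -> 'fastest'.

fastest


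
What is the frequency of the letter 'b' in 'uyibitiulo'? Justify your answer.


Letter 'b' in 'uyibitiulo': found at position(s) 4 = 1 occurrence(s).

1


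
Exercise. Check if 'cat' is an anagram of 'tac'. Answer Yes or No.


Sorted letters of 'cat': 'act'
Sorted letters of 'tac': 'act'
They match.

Yes


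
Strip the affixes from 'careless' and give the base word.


Remove suffix '-less' from 'careless' to get root 'care'.

care


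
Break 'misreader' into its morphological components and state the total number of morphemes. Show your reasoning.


Step 1: Identify prefix: 'mis' (meaning: wrongly)
Step 2: Identify root: 'read'
Step 3: Identify suffix(es): 'er'
Decomposition: mis- (prefix: wrongly) + read (root) + -er (suffix: one who)
Total morphemes: 3

3 morphemes (mis- (prefix: wrongly) + read (root) + -er (suffix: one who))


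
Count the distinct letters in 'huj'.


Unique letters in 'huj': {h, j, u} = 3 distinct letters.

3


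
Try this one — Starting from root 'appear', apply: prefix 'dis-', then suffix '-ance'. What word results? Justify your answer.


Step 1: Add prefix 'dis-' to 'appear' = 'disappear'
Step 2: Add suffix '-ance' to 'disappear' = 'disappearance'

disappearance


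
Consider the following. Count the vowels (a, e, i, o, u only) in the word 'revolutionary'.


Vowels in 'revolutionary': e, o, u, i, o, a = 6 vowels.

6


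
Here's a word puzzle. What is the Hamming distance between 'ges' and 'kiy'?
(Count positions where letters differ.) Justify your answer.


Alignment:
Position 1: 'g' vs 'k' = DIFFER
Position 2: 'e' vs 'i' = DIFFER
Position 3: 's' vs 'y' = DIFFER
Total differences: 3

3


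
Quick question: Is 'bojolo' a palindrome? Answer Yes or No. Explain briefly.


Forward: 'bojolo'
Reversed: 'olojob'
They differ.

No


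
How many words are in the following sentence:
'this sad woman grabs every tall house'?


Split into words: this | sad | woman | grabs | every | tall | house = 7 words.

7


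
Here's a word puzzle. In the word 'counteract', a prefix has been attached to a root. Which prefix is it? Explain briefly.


The word 'counteract' = 'counter' (prefix) + 'act' (root). The prefix is 'counter'.

counter


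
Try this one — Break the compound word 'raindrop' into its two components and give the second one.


Split 'raindrop' into 'rain' + 'drop'. The second part is 'drop'.

drop


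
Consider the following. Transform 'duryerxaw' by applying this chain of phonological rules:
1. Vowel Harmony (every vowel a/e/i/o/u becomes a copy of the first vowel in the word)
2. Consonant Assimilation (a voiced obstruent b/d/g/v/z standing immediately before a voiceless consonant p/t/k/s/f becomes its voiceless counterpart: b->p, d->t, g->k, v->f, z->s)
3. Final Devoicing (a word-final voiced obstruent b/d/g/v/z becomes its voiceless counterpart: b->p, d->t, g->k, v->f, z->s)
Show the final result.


Starting form: 'duryerxaw'
Rule 1: Vowel Harmony: all vowels become 'u' (matching first vowel). 'duryerxaw' -> 'duryurxuw'
Rule 2: Consonant Assimilation: no voiced obstruent (b/d/g/v/z) stands immediately before a voiceless consonant (p/t/k/s/f). No change.
Rule 3: Final Devoicing: final consonant 'w' is not one of the voiced obstruents b/d/g/v/z. No change.
Final form: 'duryurxuw'

duryurxuw


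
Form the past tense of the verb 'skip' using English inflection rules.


Apply rule: Double final consonant and add -ed. 'skip' becomes 'skipped'.

skipped


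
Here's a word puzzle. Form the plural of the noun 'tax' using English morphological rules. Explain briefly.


Apply rule: Add -es (sibilant/fricative ending). 'tax' becomes 'taxes'.

taxes


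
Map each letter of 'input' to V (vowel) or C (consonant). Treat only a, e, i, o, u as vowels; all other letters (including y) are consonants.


Letter mapping: i = V, n = C, p = C, u = V, t = C.

VCCVC


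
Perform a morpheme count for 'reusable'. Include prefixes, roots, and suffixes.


Decomposition: re- (prefix) + use (root) + -able (suffix) = 3 morpheme(s)

3 morphemes


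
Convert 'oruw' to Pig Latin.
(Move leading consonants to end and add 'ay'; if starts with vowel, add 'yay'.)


'oruw' starts with a vowel, so add 'yay': 'oruwyay'.

oruwyay
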